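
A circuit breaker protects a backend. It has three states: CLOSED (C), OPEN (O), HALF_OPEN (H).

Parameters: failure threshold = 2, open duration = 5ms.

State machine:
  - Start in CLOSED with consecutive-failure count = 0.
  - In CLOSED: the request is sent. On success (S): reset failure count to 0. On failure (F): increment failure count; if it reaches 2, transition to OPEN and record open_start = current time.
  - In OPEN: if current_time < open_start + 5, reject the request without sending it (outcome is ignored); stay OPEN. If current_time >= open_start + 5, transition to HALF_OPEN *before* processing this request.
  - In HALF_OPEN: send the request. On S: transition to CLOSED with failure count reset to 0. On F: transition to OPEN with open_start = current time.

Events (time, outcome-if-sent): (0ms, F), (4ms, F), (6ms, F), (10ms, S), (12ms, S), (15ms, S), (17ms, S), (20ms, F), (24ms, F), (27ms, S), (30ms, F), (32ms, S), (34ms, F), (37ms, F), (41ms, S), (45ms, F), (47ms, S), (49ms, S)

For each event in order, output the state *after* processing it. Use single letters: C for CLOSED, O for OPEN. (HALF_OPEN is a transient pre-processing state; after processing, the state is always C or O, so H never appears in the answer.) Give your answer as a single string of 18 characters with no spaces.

Answer: COOCCCCCOOOOOOOOOO

Derivation:
State after each event:
  event#1 t=0ms outcome=F: state=CLOSED
  event#2 t=4ms outcome=F: state=OPEN
  event#3 t=6ms outcome=F: state=OPEN
  event#4 t=10ms outcome=S: state=CLOSED
  event#5 t=12ms outcome=S: state=CLOSED
  event#6 t=15ms outcome=S: state=CLOSED
  event#7 t=17ms outcome=S: state=CLOSED
  event#8 t=20ms outcome=F: state=CLOSED
  event#9 t=24ms outcome=F: state=OPEN
  event#10 t=27ms outcome=S: state=OPEN
  event#11 t=30ms outcome=F: state=OPEN
  event#12 t=32ms outcome=S: state=OPEN
  event#13 t=34ms outcome=F: state=OPEN
  event#14 t=37ms outcome=F: state=OPEN
  event#15 t=41ms outcome=S: state=OPEN
  event#16 t=45ms outcome=F: state=OPEN
  event#17 t=47ms outcome=S: state=OPEN
  event#18 t=49ms outcome=S: state=OPEN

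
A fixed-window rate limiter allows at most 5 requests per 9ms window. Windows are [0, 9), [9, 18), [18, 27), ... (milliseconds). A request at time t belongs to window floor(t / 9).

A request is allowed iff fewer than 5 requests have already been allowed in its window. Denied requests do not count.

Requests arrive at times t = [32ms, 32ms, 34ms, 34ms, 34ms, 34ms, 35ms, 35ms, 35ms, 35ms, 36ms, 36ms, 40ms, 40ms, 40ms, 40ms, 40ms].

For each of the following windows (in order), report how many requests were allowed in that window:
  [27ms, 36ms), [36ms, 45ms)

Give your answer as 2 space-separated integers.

Answer: 5 5

Derivation:
Processing requests:
  req#1 t=32ms (window 3): ALLOW
  req#2 t=32ms (window 3): ALLOW
  req#3 t=34ms (window 3): ALLOW
  req#4 t=34ms (window 3): ALLOW
  req#5 t=34ms (window 3): ALLOW
  req#6 t=34ms (window 3): DENY
  req#7 t=35ms (window 3): DENY
  req#8 t=35ms (window 3): DENY
  req#9 t=35ms (window 3): DENY
  req#10 t=35ms (window 3): DENY
  req#11 t=36ms (window 4): ALLOW
  req#12 t=36ms (window 4): ALLOW
  req#13 t=40ms (window 4): ALLOW
  req#14 t=40ms (window 4): ALLOW
  req#15 t=40ms (window 4): ALLOW
  req#16 t=40ms (window 4): DENY
  req#17 t=40ms (window 4): DENY

Allowed counts by window: 5 5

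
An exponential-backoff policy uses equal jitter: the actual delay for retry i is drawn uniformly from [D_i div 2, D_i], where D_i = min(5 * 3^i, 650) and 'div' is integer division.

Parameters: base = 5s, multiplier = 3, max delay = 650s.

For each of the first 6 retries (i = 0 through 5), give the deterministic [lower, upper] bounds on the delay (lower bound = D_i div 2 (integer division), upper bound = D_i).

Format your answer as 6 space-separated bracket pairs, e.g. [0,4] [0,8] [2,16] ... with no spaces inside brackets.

Answer: [2,5] [7,15] [22,45] [67,135] [202,405] [325,650]

Derivation:
Computing bounds per retry:
  i=0: D_i=min(5*3^0,650)=5, bounds=[2,5]
  i=1: D_i=min(5*3^1,650)=15, bounds=[7,15]
  i=2: D_i=min(5*3^2,650)=45, bounds=[22,45]
  i=3: D_i=min(5*3^3,650)=135, bounds=[67,135]
  i=4: D_i=min(5*3^4,650)=405, bounds=[202,405]
  i=5: D_i=min(5*3^5,650)=650, bounds=[325,650]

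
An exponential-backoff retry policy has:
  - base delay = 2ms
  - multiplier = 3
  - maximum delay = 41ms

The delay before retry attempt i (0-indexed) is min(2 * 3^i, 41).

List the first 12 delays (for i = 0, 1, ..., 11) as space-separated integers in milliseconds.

Answer: 2 6 18 41 41 41 41 41 41 41 41 41

Derivation:
Computing each delay:
  i=0: min(2*3^0, 41) = 2
  i=1: min(2*3^1, 41) = 6
  i=2: min(2*3^2, 41) = 18
  i=3: min(2*3^3, 41) = 41
  i=4: min(2*3^4, 41) = 41
  i=5: min(2*3^5, 41) = 41
  i=6: min(2*3^6, 41) = 41
  i=7: min(2*3^7, 41) = 41
  i=8: min(2*3^8, 41) = 41
  i=9: min(2*3^9, 41) = 41
  i=10: min(2*3^10, 41) = 41
  i=11: min(2*3^11, 41) = 41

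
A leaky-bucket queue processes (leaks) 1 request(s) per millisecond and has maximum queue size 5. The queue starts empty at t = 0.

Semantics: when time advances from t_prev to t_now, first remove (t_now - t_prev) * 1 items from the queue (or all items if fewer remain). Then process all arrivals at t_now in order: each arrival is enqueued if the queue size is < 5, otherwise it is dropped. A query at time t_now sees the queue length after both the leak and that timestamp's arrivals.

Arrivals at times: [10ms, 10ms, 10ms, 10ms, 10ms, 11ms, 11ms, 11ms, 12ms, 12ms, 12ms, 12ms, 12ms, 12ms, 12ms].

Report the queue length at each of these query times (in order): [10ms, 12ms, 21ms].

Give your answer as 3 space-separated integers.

Answer: 5 5 0

Derivation:
Queue lengths at query times:
  query t=10ms: backlog = 5
  query t=12ms: backlog = 5
  query t=21ms: backlog = 0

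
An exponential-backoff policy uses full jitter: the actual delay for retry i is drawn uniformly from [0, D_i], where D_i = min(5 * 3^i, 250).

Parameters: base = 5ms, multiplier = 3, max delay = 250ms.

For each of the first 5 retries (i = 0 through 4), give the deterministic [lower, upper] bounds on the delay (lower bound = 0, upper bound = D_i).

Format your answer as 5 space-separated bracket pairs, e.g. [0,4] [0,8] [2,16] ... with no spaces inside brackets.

Computing bounds per retry:
  i=0: D_i=min(5*3^0,250)=5, bounds=[0,5]
  i=1: D_i=min(5*3^1,250)=15, bounds=[0,15]
  i=2: D_i=min(5*3^2,250)=45, bounds=[0,45]
  i=3: D_i=min(5*3^3,250)=135, bounds=[0,135]
  i=4: D_i=min(5*3^4,250)=250, bounds=[0,250]

Answer: [0,5] [0,15] [0,45] [0,135] [0,250]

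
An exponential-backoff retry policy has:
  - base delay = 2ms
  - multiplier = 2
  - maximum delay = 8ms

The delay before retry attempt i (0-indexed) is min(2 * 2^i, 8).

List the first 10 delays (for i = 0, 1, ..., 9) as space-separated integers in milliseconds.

Computing each delay:
  i=0: min(2*2^0, 8) = 2
  i=1: min(2*2^1, 8) = 4
  i=2: min(2*2^2, 8) = 8
  i=3: min(2*2^3, 8) = 8
  i=4: min(2*2^4, 8) = 8
  i=5: min(2*2^5, 8) = 8
  i=6: min(2*2^6, 8) = 8
  i=7: min(2*2^7, 8) = 8
  i=8: min(2*2^8, 8) = 8
  i=9: min(2*2^9, 8) = 8

Answer: 2 4 8 8 8 8 8 8 8 8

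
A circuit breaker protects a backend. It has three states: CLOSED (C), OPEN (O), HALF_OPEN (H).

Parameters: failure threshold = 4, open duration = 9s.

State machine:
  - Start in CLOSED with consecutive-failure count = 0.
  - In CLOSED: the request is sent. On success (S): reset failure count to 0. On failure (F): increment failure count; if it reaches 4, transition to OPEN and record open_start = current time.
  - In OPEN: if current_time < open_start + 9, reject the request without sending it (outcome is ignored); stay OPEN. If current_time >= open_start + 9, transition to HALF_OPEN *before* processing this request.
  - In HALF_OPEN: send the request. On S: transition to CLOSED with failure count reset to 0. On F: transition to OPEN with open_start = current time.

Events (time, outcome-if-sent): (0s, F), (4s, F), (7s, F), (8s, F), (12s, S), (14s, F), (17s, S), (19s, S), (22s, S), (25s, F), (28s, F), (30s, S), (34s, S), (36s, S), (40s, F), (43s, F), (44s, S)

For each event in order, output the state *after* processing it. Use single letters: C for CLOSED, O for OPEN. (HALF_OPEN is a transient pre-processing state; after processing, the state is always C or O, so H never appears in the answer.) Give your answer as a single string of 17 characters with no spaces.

State after each event:
  event#1 t=0s outcome=F: state=CLOSED
  event#2 t=4s outcome=F: state=CLOSED
  event#3 t=7s outcome=F: state=CLOSED
  event#4 t=8s outcome=F: state=OPEN
  event#5 t=12s outcome=S: state=OPEN
  event#6 t=14s outcome=F: state=OPEN
  event#7 t=17s outcome=S: state=CLOSED
  event#8 t=19s outcome=S: state=CLOSED
  event#9 t=22s outcome=S: state=CLOSED
  event#10 t=25s outcome=F: state=CLOSED
  event#11 t=28s outcome=F: state=CLOSED
  event#12 t=30s outcome=S: state=CLOSED
  event#13 t=34s outcome=S: state=CLOSED
  event#14 t=36s outcome=S: state=CLOSED
  event#15 t=40s outcome=F: state=CLOSED
  event#16 t=43s outcome=F: state=CLOSED
  event#17 t=44s outcome=S: state=CLOSED

Answer: CCCOOOCCCCCCCCCCC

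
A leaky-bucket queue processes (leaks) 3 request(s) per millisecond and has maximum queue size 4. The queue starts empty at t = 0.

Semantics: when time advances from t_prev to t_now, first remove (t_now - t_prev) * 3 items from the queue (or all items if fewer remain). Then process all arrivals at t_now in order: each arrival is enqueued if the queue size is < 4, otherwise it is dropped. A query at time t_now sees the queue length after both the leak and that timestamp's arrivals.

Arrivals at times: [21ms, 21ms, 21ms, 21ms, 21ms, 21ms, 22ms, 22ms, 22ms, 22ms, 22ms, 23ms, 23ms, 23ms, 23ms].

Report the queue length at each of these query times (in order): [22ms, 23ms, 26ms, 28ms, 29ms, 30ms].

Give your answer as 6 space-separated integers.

Queue lengths at query times:
  query t=22ms: backlog = 4
  query t=23ms: backlog = 4
  query t=26ms: backlog = 0
  query t=28ms: backlog = 0
  query t=29ms: backlog = 0
  query t=30ms: backlog = 0

Answer: 4 4 0 0 0 0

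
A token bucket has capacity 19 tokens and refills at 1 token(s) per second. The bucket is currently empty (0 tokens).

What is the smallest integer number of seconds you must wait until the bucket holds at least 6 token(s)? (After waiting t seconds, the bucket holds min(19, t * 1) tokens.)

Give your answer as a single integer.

Answer: 6

Derivation:
Need t * 1 >= 6, so t >= 6/1.
Smallest integer t = ceil(6/1) = 6.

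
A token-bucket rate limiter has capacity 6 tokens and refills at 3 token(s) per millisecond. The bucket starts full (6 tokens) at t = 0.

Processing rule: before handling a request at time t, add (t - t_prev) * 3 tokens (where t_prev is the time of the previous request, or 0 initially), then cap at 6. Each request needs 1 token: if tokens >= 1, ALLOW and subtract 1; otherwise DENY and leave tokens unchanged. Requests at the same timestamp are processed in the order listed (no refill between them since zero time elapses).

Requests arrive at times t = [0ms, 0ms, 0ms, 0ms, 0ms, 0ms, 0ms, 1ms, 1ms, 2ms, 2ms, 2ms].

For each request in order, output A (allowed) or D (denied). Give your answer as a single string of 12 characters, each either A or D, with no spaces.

Simulating step by step:
  req#1 t=0ms: ALLOW
  req#2 t=0ms: ALLOW
  req#3 t=0ms: ALLOW
  req#4 t=0ms: ALLOW
  req#5 t=0ms: ALLOW
  req#6 t=0ms: ALLOW
  req#7 t=0ms: DENY
  req#8 t=1ms: ALLOW
  req#9 t=1ms: ALLOW
  req#10 t=2ms: ALLOW
  req#11 t=2ms: ALLOW
  req#12 t=2ms: ALLOW

Answer: AAAAAADAAAAA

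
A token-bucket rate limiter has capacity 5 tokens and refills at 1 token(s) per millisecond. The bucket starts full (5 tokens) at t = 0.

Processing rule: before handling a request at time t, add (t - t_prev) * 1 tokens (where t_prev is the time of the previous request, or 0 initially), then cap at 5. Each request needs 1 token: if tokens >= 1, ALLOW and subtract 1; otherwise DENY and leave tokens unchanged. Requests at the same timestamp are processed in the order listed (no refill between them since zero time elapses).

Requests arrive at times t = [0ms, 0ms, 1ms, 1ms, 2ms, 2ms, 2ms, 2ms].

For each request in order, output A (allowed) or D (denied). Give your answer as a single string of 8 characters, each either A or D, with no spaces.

Answer: AAAAAAAD

Derivation:
Simulating step by step:
  req#1 t=0ms: ALLOW
  req#2 t=0ms: ALLOW
  req#3 t=1ms: ALLOW
  req#4 t=1ms: ALLOW
  req#5 t=2ms: ALLOW
  req#6 t=2ms: ALLOW
  req#7 t=2ms: ALLOW
  req#8 t=2ms: DENY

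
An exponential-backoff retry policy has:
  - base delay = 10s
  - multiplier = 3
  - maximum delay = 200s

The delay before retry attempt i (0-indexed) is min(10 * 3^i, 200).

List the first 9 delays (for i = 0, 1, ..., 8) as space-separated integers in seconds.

Computing each delay:
  i=0: min(10*3^0, 200) = 10
  i=1: min(10*3^1, 200) = 30
  i=2: min(10*3^2, 200) = 90
  i=3: min(10*3^3, 200) = 200
  i=4: min(10*3^4, 200) = 200
  i=5: min(10*3^5, 200) = 200
  i=6: min(10*3^6, 200) = 200
  i=7: min(10*3^7, 200) = 200
  i=8: min(10*3^8, 200) = 200

Answer: 10 30 90 200 200 200 200 200 200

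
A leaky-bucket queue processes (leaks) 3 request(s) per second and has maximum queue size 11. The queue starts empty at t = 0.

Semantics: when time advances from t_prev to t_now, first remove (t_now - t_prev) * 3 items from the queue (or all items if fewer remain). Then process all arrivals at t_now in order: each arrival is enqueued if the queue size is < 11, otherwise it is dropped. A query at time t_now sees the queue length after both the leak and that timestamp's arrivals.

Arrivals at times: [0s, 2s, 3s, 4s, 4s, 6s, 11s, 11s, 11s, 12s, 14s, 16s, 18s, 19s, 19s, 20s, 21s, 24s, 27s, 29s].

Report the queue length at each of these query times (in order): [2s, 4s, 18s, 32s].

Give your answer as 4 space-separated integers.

Queue lengths at query times:
  query t=2s: backlog = 1
  query t=4s: backlog = 2
  query t=18s: backlog = 1
  query t=32s: backlog = 0

Answer: 1 2 1 0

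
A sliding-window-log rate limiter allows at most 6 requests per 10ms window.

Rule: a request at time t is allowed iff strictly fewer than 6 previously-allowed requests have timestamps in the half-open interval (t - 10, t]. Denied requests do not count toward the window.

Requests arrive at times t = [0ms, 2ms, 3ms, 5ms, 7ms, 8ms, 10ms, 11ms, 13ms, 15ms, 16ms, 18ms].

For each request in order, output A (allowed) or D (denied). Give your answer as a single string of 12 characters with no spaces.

Answer: AAAAAAADAAAA

Derivation:
Tracking allowed requests in the window:
  req#1 t=0ms: ALLOW
  req#2 t=2ms: ALLOW
  req#3 t=3ms: ALLOW
  req#4 t=5ms: ALLOW
  req#5 t=7ms: ALLOW
  req#6 t=8ms: ALLOW
  req#7 t=10ms: ALLOW
  req#8 t=11ms: DENY
  req#9 t=13ms: ALLOW
  req#10 t=15ms: ALLOW
  req#11 t=16ms: ALLOW
  req#12 t=18ms: ALLOW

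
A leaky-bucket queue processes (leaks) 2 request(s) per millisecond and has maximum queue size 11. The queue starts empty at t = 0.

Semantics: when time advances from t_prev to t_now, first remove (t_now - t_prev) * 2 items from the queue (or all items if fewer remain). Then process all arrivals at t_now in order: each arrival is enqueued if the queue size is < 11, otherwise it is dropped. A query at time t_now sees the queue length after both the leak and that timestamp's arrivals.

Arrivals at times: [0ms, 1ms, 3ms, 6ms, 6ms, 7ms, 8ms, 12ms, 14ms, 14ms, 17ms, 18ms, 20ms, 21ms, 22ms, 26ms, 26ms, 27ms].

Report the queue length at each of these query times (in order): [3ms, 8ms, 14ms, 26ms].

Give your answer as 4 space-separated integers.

Queue lengths at query times:
  query t=3ms: backlog = 1
  query t=8ms: backlog = 1
  query t=14ms: backlog = 2
  query t=26ms: backlog = 2

Answer: 1 1 2 2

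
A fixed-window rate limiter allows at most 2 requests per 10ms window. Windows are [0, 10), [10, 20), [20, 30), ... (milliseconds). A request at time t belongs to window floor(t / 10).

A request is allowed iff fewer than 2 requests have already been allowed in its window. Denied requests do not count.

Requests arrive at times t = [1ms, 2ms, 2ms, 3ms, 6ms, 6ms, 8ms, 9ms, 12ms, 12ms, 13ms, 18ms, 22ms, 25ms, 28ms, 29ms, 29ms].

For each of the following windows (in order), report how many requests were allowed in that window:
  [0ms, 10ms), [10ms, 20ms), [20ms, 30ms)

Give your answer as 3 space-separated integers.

Answer: 2 2 2

Derivation:
Processing requests:
  req#1 t=1ms (window 0): ALLOW
  req#2 t=2ms (window 0): ALLOW
  req#3 t=2ms (window 0): DENY
  req#4 t=3ms (window 0): DENY
  req#5 t=6ms (window 0): DENY
  req#6 t=6ms (window 0): DENY
  req#7 t=8ms (window 0): DENY
  req#8 t=9ms (window 0): DENY
  req#9 t=12ms (window 1): ALLOW
  req#10 t=12ms (window 1): ALLOW
  req#11 t=13ms (window 1): DENY
  req#12 t=18ms (window 1): DENY
  req#13 t=22ms (window 2): ALLOW
  req#14 t=25ms (window 2): ALLOW
  req#15 t=28ms (window 2): DENY
  req#16 t=29ms (window 2): DENY
  req#17 t=29ms (window 2): DENY

Allowed counts by window: 2 2 2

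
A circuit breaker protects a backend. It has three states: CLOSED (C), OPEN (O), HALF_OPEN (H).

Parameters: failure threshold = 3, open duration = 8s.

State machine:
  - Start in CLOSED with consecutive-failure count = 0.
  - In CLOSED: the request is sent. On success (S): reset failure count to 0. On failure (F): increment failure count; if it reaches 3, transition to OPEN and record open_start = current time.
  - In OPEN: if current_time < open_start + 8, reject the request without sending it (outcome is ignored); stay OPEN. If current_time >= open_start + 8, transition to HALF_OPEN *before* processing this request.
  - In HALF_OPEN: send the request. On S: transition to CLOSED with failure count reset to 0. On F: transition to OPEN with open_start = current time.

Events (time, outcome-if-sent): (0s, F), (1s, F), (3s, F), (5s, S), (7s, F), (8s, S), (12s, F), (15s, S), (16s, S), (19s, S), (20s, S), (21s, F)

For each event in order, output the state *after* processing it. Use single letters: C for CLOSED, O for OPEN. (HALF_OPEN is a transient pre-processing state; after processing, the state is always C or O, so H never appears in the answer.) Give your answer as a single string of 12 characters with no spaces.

State after each event:
  event#1 t=0s outcome=F: state=CLOSED
  event#2 t=1s outcome=F: state=CLOSED
  event#3 t=3s outcome=F: state=OPEN
  event#4 t=5s outcome=S: state=OPEN
  event#5 t=7s outcome=F: state=OPEN
  event#6 t=8s outcome=S: state=OPEN
  event#7 t=12s outcome=F: state=OPEN
  event#8 t=15s outcome=S: state=OPEN
  event#9 t=16s outcome=S: state=OPEN
  event#10 t=19s outcome=S: state=OPEN
  event#11 t=20s outcome=S: state=CLOSED
  event#12 t=21s outcome=F: state=CLOSED

Answer: CCOOOOOOOOCC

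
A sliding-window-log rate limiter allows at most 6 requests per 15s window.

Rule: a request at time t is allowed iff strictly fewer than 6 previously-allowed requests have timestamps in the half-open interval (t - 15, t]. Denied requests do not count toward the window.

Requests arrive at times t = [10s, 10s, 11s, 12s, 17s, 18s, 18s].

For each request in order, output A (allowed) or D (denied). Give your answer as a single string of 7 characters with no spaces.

Tracking allowed requests in the window:
  req#1 t=10s: ALLOW
  req#2 t=10s: ALLOW
  req#3 t=11s: ALLOW
  req#4 t=12s: ALLOW
  req#5 t=17s: ALLOW
  req#6 t=18s: ALLOW
  req#7 t=18s: DENY

Answer: AAAAAAD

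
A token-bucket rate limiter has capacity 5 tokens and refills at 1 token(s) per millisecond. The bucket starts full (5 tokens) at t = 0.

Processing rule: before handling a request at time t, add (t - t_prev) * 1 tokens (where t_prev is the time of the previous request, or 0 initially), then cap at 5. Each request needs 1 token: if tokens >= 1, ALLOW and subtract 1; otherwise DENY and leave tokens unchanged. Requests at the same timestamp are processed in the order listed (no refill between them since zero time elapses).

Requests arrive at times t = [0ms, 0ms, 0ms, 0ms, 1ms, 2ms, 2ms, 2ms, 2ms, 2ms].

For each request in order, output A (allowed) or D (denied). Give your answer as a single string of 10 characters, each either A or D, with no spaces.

Answer: AAAAAAADDD

Derivation:
Simulating step by step:
  req#1 t=0ms: ALLOW
  req#2 t=0ms: ALLOW
  req#3 t=0ms: ALLOW
  req#4 t=0ms: ALLOW
  req#5 t=1ms: ALLOW
  req#6 t=2ms: ALLOW
  req#7 t=2ms: ALLOW
  req#8 t=2ms: DENY
  req#9 t=2ms: DENY
  req#10 t=2ms: DENY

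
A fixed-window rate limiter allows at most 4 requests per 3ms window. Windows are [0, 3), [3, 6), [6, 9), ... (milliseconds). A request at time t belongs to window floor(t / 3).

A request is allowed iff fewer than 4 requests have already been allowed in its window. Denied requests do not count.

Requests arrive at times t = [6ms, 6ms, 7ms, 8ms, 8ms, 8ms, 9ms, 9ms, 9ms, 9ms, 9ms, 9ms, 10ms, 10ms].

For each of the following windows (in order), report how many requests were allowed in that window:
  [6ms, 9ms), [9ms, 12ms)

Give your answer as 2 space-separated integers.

Answer: 4 4

Derivation:
Processing requests:
  req#1 t=6ms (window 2): ALLOW
  req#2 t=6ms (window 2): ALLOW
  req#3 t=7ms (window 2): ALLOW
  req#4 t=8ms (window 2): ALLOW
  req#5 t=8ms (window 2): DENY
  req#6 t=8ms (window 2): DENY
  req#7 t=9ms (window 3): ALLOW
  req#8 t=9ms (window 3): ALLOW
  req#9 t=9ms (window 3): ALLOW
  req#10 t=9ms (window 3): ALLOW
  req#11 t=9ms (window 3): DENY
  req#12 t=9ms (window 3): DENY
  req#13 t=10ms (window 3): DENY
  req#14 t=10ms (window 3): DENY

Allowed counts by window: 4 4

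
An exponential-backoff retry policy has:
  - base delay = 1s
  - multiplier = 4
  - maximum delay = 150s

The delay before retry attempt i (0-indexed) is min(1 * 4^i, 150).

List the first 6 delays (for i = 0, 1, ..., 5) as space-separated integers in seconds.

Answer: 1 4 16 64 150 150

Derivation:
Computing each delay:
  i=0: min(1*4^0, 150) = 1
  i=1: min(1*4^1, 150) = 4
  i=2: min(1*4^2, 150) = 16
  i=3: min(1*4^3, 150) = 64
  i=4: min(1*4^4, 150) = 150
  i=5: min(1*4^5, 150) = 150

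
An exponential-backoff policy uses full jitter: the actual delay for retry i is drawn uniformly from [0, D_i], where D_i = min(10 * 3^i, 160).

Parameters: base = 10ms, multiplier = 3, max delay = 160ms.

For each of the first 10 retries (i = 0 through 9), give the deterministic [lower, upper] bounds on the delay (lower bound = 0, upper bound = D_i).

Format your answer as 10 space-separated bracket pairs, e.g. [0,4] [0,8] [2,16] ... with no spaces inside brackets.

Answer: [0,10] [0,30] [0,90] [0,160] [0,160] [0,160] [0,160] [0,160] [0,160] [0,160]

Derivation:
Computing bounds per retry:
  i=0: D_i=min(10*3^0,160)=10, bounds=[0,10]
  i=1: D_i=min(10*3^1,160)=30, bounds=[0,30]
  i=2: D_i=min(10*3^2,160)=90, bounds=[0,90]
  i=3: D_i=min(10*3^3,160)=160, bounds=[0,160]
  i=4: D_i=min(10*3^4,160)=160, bounds=[0,160]
  i=5: D_i=min(10*3^5,160)=160, bounds=[0,160]
  i=6: D_i=min(10*3^6,160)=160, bounds=[0,160]
  i=7: D_i=min(10*3^7,160)=160, bounds=[0,160]
  i=8: D_i=min(10*3^8,160)=160, bounds=[0,160]
  i=9: D_i=min(10*3^9,160)=160, bounds=[0,160]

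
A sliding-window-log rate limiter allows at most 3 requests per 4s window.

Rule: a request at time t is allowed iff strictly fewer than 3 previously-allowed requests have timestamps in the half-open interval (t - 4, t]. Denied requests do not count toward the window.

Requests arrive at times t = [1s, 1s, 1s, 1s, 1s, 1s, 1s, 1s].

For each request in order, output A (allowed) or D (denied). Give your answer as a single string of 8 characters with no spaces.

Answer: AAADDDDD

Derivation:
Tracking allowed requests in the window:
  req#1 t=1s: ALLOW
  req#2 t=1s: ALLOW
  req#3 t=1s: ALLOW
  req#4 t=1s: DENY
  req#5 t=1s: DENY
  req#6 t=1s: DENY
  req#7 t=1s: DENY
  req#8 t=1s: DENY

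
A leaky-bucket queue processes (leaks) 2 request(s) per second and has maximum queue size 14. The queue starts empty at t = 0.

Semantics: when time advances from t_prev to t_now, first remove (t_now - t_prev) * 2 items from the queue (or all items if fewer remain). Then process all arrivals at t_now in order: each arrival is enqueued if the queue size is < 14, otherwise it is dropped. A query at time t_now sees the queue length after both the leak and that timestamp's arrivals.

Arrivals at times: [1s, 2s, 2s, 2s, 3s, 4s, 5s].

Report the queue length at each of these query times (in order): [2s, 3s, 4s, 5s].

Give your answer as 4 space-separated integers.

Queue lengths at query times:
  query t=2s: backlog = 3
  query t=3s: backlog = 2
  query t=4s: backlog = 1
  query t=5s: backlog = 1

Answer: 3 2 1 1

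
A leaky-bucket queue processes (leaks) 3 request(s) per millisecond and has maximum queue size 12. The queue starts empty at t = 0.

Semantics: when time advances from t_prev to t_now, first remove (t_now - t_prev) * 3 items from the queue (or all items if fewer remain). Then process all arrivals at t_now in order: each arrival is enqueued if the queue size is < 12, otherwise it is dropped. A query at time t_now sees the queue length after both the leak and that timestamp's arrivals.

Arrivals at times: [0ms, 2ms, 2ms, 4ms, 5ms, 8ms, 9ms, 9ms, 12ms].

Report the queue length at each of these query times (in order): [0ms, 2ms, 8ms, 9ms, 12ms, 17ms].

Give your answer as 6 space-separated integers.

Queue lengths at query times:
  query t=0ms: backlog = 1
  query t=2ms: backlog = 2
  query t=8ms: backlog = 1
  query t=9ms: backlog = 2
  query t=12ms: backlog = 1
  query t=17ms: backlog = 0

Answer: 1 2 1 2 1 0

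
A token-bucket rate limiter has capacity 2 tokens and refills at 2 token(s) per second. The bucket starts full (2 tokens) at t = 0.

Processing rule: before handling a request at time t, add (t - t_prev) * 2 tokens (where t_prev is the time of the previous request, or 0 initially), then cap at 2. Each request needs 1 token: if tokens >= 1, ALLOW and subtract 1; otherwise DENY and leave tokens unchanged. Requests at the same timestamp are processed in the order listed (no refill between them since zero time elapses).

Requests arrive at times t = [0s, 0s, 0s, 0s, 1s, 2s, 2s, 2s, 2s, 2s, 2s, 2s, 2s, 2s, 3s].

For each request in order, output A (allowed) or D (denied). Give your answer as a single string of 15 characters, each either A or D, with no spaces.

Simulating step by step:
  req#1 t=0s: ALLOW
  req#2 t=0s: ALLOW
  req#3 t=0s: DENY
  req#4 t=0s: DENY
  req#5 t=1s: ALLOW
  req#6 t=2s: ALLOW
  req#7 t=2s: ALLOW
  req#8 t=2s: DENY
  req#9 t=2s: DENY
  req#10 t=2s: DENY
  req#11 t=2s: DENY
  req#12 t=2s: DENY
  req#13 t=2s: DENY
  req#14 t=2s: DENY
  req#15 t=3s: ALLOW

Answer: AADDAAADDDDDDDA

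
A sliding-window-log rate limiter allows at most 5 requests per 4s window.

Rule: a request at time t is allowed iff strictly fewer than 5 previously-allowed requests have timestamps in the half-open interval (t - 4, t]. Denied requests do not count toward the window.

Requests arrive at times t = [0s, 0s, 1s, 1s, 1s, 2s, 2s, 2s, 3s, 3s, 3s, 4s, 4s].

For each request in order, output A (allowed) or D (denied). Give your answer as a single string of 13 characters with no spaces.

Tracking allowed requests in the window:
  req#1 t=0s: ALLOW
  req#2 t=0s: ALLOW
  req#3 t=1s: ALLOW
  req#4 t=1s: ALLOW
  req#5 t=1s: ALLOW
  req#6 t=2s: DENY
  req#7 t=2s: DENY
  req#8 t=2s: DENY
  req#9 t=3s: DENY
  req#10 t=3s: DENY
  req#11 t=3s: DENY
  req#12 t=4s: ALLOW
  req#13 t=4s: ALLOW

Answer: AAAAADDDDDDAA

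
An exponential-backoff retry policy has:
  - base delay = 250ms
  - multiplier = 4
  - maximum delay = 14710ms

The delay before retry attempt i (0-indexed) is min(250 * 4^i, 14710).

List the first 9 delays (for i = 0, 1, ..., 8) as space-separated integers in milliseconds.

Answer: 250 1000 4000 14710 14710 14710 14710 14710 14710

Derivation:
Computing each delay:
  i=0: min(250*4^0, 14710) = 250
  i=1: min(250*4^1, 14710) = 1000
  i=2: min(250*4^2, 14710) = 4000
  i=3: min(250*4^3, 14710) = 14710
  i=4: min(250*4^4, 14710) = 14710
  i=5: min(250*4^5, 14710) = 14710
  i=6: min(250*4^6, 14710) = 14710
  i=7: min(250*4^7, 14710) = 14710
  i=8: min(250*4^8, 14710) = 14710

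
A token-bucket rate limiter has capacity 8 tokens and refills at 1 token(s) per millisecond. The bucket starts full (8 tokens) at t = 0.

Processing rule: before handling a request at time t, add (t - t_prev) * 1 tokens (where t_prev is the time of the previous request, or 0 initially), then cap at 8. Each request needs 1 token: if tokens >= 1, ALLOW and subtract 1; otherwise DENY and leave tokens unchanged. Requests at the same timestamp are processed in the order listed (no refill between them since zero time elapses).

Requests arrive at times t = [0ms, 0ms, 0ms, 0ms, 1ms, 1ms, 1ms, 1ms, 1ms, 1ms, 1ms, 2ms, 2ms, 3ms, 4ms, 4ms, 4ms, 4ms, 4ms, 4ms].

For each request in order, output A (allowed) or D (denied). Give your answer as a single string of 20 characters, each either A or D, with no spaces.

Answer: AAAAAAAAADDADAADDDDD

Derivation:
Simulating step by step:
  req#1 t=0ms: ALLOW
  req#2 t=0ms: ALLOW
  req#3 t=0ms: ALLOW
  req#4 t=0ms: ALLOW
  req#5 t=1ms: ALLOW
  req#6 t=1ms: ALLOW
  req#7 t=1ms: ALLOW
  req#8 t=1ms: ALLOW
  req#9 t=1ms: ALLOW
  req#10 t=1ms: DENY
  req#11 t=1ms: DENY
  req#12 t=2ms: ALLOW
  req#13 t=2ms: DENY
  req#14 t=3ms: ALLOW
  req#15 t=4ms: ALLOW
  req#16 t=4ms: DENY
  req#17 t=4ms: DENY
  req#18 t=4ms: DENY
  req#19 t=4ms: DENY
  req#20 t=4ms: DENY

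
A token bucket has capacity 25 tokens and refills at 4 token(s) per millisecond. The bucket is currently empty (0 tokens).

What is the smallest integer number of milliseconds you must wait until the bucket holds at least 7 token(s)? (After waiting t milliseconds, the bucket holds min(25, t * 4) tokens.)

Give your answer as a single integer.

Need t * 4 >= 7, so t >= 7/4.
Smallest integer t = ceil(7/4) = 2.

Answer: 2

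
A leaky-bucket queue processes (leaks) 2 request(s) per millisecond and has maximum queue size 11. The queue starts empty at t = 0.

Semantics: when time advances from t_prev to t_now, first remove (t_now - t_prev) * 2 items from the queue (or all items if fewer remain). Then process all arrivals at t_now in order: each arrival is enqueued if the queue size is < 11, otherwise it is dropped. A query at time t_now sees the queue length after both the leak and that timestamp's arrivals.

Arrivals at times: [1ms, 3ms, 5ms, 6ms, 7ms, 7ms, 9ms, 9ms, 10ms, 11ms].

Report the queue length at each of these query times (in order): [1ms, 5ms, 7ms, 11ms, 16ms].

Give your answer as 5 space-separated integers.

Answer: 1 1 2 1 0

Derivation:
Queue lengths at query times:
  query t=1ms: backlog = 1
  query t=5ms: backlog = 1
  query t=7ms: backlog = 2
  query t=11ms: backlog = 1
  query t=16ms: backlog = 0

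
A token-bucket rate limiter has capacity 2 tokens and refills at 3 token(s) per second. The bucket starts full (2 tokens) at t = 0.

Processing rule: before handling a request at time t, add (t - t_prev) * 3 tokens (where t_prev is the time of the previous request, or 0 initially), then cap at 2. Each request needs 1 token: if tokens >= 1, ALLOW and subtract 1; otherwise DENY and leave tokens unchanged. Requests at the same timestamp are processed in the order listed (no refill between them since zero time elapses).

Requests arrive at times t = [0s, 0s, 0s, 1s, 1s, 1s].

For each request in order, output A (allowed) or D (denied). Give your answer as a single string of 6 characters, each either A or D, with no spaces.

Answer: AADAAD

Derivation:
Simulating step by step:
  req#1 t=0s: ALLOW
  req#2 t=0s: ALLOW
  req#3 t=0s: DENY
  req#4 t=1s: ALLOW
  req#5 t=1s: ALLOW
  req#6 t=1s: DENY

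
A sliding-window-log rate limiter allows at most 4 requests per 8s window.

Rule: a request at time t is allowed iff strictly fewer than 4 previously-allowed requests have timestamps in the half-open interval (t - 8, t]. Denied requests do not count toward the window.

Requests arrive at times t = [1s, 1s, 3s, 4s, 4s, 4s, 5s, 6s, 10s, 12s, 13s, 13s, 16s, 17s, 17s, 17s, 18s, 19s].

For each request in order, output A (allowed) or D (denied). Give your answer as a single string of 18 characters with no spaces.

Answer: AAAADDDDAAAADDDDAD

Derivation:
Tracking allowed requests in the window:
  req#1 t=1s: ALLOW
  req#2 t=1s: ALLOW
  req#3 t=3s: ALLOW
  req#4 t=4s: ALLOW
  req#5 t=4s: DENY
  req#6 t=4s: DENY
  req#7 t=5s: DENY
  req#8 t=6s: DENY
  req#9 t=10s: ALLOW
  req#10 t=12s: ALLOW
  req#11 t=13s: ALLOW
  req#12 t=13s: ALLOW
  req#13 t=16s: DENY
  req#14 t=17s: DENY
  req#15 t=17s: DENY
  req#16 t=17s: DENY
  req#17 t=18s: ALLOW
  req#18 t=19s: DENY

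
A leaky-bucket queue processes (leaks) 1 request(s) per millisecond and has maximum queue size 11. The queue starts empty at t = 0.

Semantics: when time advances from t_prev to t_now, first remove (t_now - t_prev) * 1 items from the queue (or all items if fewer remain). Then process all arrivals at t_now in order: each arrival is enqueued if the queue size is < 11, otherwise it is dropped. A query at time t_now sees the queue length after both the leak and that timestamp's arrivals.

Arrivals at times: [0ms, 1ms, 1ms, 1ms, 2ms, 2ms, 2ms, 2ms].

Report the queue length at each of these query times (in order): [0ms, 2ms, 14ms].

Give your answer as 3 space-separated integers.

Queue lengths at query times:
  query t=0ms: backlog = 1
  query t=2ms: backlog = 6
  query t=14ms: backlog = 0

Answer: 1 6 0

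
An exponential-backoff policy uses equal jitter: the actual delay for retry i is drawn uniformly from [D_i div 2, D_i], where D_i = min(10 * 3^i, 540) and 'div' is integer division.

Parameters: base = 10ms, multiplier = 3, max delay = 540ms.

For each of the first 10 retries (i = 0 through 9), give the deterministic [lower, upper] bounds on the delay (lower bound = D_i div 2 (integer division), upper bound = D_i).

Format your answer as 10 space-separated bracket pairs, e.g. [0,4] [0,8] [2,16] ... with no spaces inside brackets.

Computing bounds per retry:
  i=0: D_i=min(10*3^0,540)=10, bounds=[5,10]
  i=1: D_i=min(10*3^1,540)=30, bounds=[15,30]
  i=2: D_i=min(10*3^2,540)=90, bounds=[45,90]
  i=3: D_i=min(10*3^3,540)=270, bounds=[135,270]
  i=4: D_i=min(10*3^4,540)=540, bounds=[270,540]
  i=5: D_i=min(10*3^5,540)=540, bounds=[270,540]
  i=6: D_i=min(10*3^6,540)=540, bounds=[270,540]
  i=7: D_i=min(10*3^7,540)=540, bounds=[270,540]
  i=8: D_i=min(10*3^8,540)=540, bounds=[270,540]
  i=9: D_i=min(10*3^9,540)=540, bounds=[270,540]

Answer: [5,10] [15,30] [45,90] [135,270] [270,540] [270,540] [270,540] [270,540] [270,540] [270,540]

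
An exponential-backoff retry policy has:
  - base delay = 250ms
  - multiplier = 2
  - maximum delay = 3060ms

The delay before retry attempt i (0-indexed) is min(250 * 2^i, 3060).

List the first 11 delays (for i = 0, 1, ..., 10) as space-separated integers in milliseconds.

Answer: 250 500 1000 2000 3060 3060 3060 3060 3060 3060 3060

Derivation:
Computing each delay:
  i=0: min(250*2^0, 3060) = 250
  i=1: min(250*2^1, 3060) = 500
  i=2: min(250*2^2, 3060) = 1000
  i=3: min(250*2^3, 3060) = 2000
  i=4: min(250*2^4, 3060) = 3060
  i=5: min(250*2^5, 3060) = 3060
  i=6: min(250*2^6, 3060) = 3060
  i=7: min(250*2^7, 3060) = 3060
  i=8: min(250*2^8, 3060) = 3060
  i=9: min(250*2^9, 3060) = 3060
  i=10: min(250*2^10, 3060) = 3060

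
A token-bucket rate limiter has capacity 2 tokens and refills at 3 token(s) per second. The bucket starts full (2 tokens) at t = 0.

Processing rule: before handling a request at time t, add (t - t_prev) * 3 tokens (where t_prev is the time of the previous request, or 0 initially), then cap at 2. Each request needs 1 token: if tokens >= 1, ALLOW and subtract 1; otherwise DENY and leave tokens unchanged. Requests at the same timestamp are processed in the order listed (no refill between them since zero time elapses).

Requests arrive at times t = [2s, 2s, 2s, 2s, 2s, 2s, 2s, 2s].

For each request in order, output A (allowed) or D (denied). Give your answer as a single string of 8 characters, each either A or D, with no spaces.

Answer: AADDDDDD

Derivation:
Simulating step by step:
  req#1 t=2s: ALLOW
  req#2 t=2s: ALLOW
  req#3 t=2s: DENY
  req#4 t=2s: DENY
  req#5 t=2s: DENY
  req#6 t=2s: DENY
  req#7 t=2s: DENY
  req#8 t=2s: DENY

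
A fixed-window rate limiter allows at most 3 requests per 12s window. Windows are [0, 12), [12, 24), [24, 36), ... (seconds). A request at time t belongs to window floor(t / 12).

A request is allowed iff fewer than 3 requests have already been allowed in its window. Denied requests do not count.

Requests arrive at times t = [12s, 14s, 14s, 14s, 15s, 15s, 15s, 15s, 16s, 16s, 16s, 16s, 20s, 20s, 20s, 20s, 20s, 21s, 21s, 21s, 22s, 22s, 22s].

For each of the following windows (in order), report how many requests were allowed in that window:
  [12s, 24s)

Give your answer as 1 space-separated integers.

Processing requests:
  req#1 t=12s (window 1): ALLOW
  req#2 t=14s (window 1): ALLOW
  req#3 t=14s (window 1): ALLOW
  req#4 t=14s (window 1): DENY
  req#5 t=15s (window 1): DENY
  req#6 t=15s (window 1): DENY
  req#7 t=15s (window 1): DENY
  req#8 t=15s (window 1): DENY
  req#9 t=16s (window 1): DENY
  req#10 t=16s (window 1): DENY
  req#11 t=16s (window 1): DENY
  req#12 t=16s (window 1): DENY
  req#13 t=20s (window 1): DENY
  req#14 t=20s (window 1): DENY
  req#15 t=20s (window 1): DENY
  req#16 t=20s (window 1): DENY
  req#17 t=20s (window 1): DENY
  req#18 t=21s (window 1): DENY
  req#19 t=21s (window 1): DENY
  req#20 t=21s (window 1): DENY
  req#21 t=22s (window 1): DENY
  req#22 t=22s (window 1): DENY
  req#23 t=22s (window 1): DENY

Allowed counts by window: 3

Answer: 3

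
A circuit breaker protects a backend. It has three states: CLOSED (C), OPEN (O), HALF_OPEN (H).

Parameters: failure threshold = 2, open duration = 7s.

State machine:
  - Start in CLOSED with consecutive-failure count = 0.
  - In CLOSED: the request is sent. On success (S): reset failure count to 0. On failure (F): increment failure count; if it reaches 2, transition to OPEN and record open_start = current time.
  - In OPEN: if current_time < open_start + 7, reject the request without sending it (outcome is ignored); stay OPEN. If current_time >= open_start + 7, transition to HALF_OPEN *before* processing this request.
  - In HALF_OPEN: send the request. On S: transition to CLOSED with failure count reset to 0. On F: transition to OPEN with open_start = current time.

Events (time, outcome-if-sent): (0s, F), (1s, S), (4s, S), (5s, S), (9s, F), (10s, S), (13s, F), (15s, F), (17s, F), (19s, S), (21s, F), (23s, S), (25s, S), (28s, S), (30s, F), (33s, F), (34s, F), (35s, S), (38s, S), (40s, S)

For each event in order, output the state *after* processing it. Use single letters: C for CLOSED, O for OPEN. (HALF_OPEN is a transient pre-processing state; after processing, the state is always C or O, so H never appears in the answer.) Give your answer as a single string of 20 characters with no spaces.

Answer: CCCCCCCOOOOCCCCOOOOC

Derivation:
State after each event:
  event#1 t=0s outcome=F: state=CLOSED
  event#2 t=1s outcome=S: state=CLOSED
  event#3 t=4s outcome=S: state=CLOSED
  event#4 t=5s outcome=S: state=CLOSED
  event#5 t=9s outcome=F: state=CLOSED
  event#6 t=10s outcome=S: state=CLOSED
  event#7 t=13s outcome=F: state=CLOSED
  event#8 t=15s outcome=F: state=OPEN
  event#9 t=17s outcome=F: state=OPEN
  event#10 t=19s outcome=S: state=OPEN
  event#11 t=21s outcome=F: state=OPEN
  event#12 t=23s outcome=S: state=CLOSED
  event#13 t=25s outcome=S: state=CLOSED
  event#14 t=28s outcome=S: state=CLOSED
  event#15 t=30s outcome=F: state=CLOSED
  event#16 t=33s outcome=F: state=OPEN
  event#17 t=34s outcome=F: state=OPEN
  event#18 t=35s outcome=S: state=OPEN
  event#19 t=38s outcome=S: state=OPEN
  event#20 t=40s outcome=S: state=CLOSED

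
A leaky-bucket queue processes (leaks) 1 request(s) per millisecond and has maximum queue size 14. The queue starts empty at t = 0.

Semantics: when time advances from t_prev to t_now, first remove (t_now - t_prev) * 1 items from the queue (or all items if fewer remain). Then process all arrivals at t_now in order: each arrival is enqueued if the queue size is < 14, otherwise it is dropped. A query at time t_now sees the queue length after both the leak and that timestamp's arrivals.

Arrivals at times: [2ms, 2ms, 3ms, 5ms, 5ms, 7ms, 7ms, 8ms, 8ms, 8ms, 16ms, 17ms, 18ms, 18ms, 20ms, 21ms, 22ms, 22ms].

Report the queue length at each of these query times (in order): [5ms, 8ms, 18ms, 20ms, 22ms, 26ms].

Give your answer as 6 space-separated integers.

Answer: 2 4 2 1 2 0

Derivation:
Queue lengths at query times:
  query t=5ms: backlog = 2
  query t=8ms: backlog = 4
  query t=18ms: backlog = 2
  query t=20ms: backlog = 1
  query t=22ms: backlog = 2
  query t=26ms: backlog = 0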